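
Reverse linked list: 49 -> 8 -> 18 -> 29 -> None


Step 1: curr=49, set curr.next=prev(None) | reversed so far: 49
Step 2: curr=8, set curr.next=prev(49) | reversed so far: 8 -> 49
Step 3: curr=18, set curr.next=prev(8) | reversed so far: 18 -> 8 -> 49
Step 4: curr=29, set curr.next=prev(18) | reversed so far: 29 -> 18 -> 8 -> 49

29 -> 18 -> 8 -> 49 -> None


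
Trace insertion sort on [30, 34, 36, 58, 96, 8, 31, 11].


Initial: [30, 34, 36, 58, 96, 8, 31, 11]
Insert 34: [30, 34, 36, 58, 96, 8, 31, 11]
Insert 36: [30, 34, 36, 58, 96, 8, 31, 11]
Insert 58: [30, 34, 36, 58, 96, 8, 31, 11]
Insert 96: [30, 34, 36, 58, 96, 8, 31, 11]
Insert 8: [8, 30, 34, 36, 58, 96, 31, 11]
Insert 31: [8, 30, 31, 34, 36, 58, 96, 11]
Insert 11: [8, 11, 30, 31, 34, 36, 58, 96]

Sorted: [8, 11, 30, 31, 34, 36, 58, 96]


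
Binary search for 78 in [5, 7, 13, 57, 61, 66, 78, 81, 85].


Step 1: lo=0, hi=8, mid=4, val=61
Step 2: lo=5, hi=8, mid=6, val=78

Found at index 6


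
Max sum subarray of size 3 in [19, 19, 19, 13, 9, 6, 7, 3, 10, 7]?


[0:3]: 57
[1:4]: 51
[2:5]: 41
[3:6]: 28
[4:7]: 22
[5:8]: 16
[6:9]: 20
[7:10]: 20

Max: 57 at [0:3]


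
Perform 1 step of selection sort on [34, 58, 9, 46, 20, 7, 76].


Initial: [34, 58, 9, 46, 20, 7, 76]
Step 1: min=7 at 5
  Swap: [7, 58, 9, 46, 20, 34, 76]

After 1 step: [7, 58, 9, 46, 20, 34, 76]


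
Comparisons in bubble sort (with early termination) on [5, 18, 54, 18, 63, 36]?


Algorithm: bubble sort (with early termination)
Input: [5, 18, 54, 18, 63, 36]
Sorted: [5, 18, 18, 36, 54, 63]

12


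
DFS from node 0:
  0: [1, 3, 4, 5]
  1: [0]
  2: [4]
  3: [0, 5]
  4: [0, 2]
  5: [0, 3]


Visit 0, push [5, 4, 3, 1]
Visit 1, push []
Visit 3, push [5]
Visit 5, push []
Visit 4, push [2]
Visit 2, push []

DFS order: [0, 1, 3, 5, 4, 2]


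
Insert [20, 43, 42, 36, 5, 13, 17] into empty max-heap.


Insert 20: [20]
Insert 43: [43, 20]
Insert 42: [43, 20, 42]
Insert 36: [43, 36, 42, 20]
Insert 5: [43, 36, 42, 20, 5]
Insert 13: [43, 36, 42, 20, 5, 13]
Insert 17: [43, 36, 42, 20, 5, 13, 17]

Final heap: [43, 36, 42, 20, 5, 13, 17]


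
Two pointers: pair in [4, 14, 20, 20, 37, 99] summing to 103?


lo=0(4)+hi=5(99)=103

Yes: 4+99=103


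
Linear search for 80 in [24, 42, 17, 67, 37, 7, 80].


i=0: 24!=80
i=1: 42!=80
i=2: 17!=80
i=3: 67!=80
i=4: 37!=80
i=5: 7!=80
i=6: 80==80 found!

Found at 6, 7 comps


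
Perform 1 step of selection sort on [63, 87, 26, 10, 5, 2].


Initial: [63, 87, 26, 10, 5, 2]
Step 1: min=2 at 5
  Swap: [2, 87, 26, 10, 5, 63]

After 1 step: [2, 87, 26, 10, 5, 63]


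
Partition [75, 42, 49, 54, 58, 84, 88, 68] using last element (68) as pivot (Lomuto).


Pivot: 68
  42 <= 68: swap -> [42, 75, 49, 54, 58, 84, 88, 68]
  49 <= 68: swap -> [42, 49, 75, 54, 58, 84, 88, 68]
  54 <= 68: swap -> [42, 49, 54, 75, 58, 84, 88, 68]
  58 <= 68: swap -> [42, 49, 54, 58, 75, 84, 88, 68]
Place pivot at 4: [42, 49, 54, 58, 68, 84, 88, 75]

Partitioned: [42, 49, 54, 58, 68, 84, 88, 75]


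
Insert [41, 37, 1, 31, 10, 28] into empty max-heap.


Insert 41: [41]
Insert 37: [41, 37]
Insert 1: [41, 37, 1]
Insert 31: [41, 37, 1, 31]
Insert 10: [41, 37, 1, 31, 10]
Insert 28: [41, 37, 28, 31, 10, 1]

Final heap: [41, 37, 28, 31, 10, 1]


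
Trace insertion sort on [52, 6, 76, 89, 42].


Initial: [52, 6, 76, 89, 42]
Insert 6: [6, 52, 76, 89, 42]
Insert 76: [6, 52, 76, 89, 42]
Insert 89: [6, 52, 76, 89, 42]
Insert 42: [6, 42, 52, 76, 89]

Sorted: [6, 42, 52, 76, 89]


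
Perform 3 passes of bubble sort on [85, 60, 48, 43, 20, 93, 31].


Initial: [85, 60, 48, 43, 20, 93, 31]
Pass 1: [60, 48, 43, 20, 85, 31, 93] (5 swaps)
Pass 2: [48, 43, 20, 60, 31, 85, 93] (4 swaps)
Pass 3: [43, 20, 48, 31, 60, 85, 93] (3 swaps)

After 3 passes: [43, 20, 48, 31, 60, 85, 93]


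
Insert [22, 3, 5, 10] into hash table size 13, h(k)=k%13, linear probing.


Insert 22: h=9 -> slot 9
Insert 3: h=3 -> slot 3
Insert 5: h=5 -> slot 5
Insert 10: h=10 -> slot 10

Table: [None, None, None, 3, None, 5, None, None, None, 22, 10, None, None]


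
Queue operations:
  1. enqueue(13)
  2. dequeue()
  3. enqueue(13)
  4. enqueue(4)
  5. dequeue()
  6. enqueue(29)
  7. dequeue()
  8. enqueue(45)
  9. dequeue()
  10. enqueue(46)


enqueue(13) -> [13]
dequeue()->13, []
enqueue(13) -> [13]
enqueue(4) -> [13, 4]
dequeue()->13, [4]
enqueue(29) -> [4, 29]
dequeue()->4, [29]
enqueue(45) -> [29, 45]
dequeue()->29, [45]
enqueue(46) -> [45, 46]

Final queue: [45, 46]


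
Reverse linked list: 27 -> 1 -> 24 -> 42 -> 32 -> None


Step 1: curr=27, set curr.next=prev(None) | reversed so far: 27
Step 2: curr=1, set curr.next=prev(27) | reversed so far: 1 -> 27
Step 3: curr=24, set curr.next=prev(1) | reversed so far: 24 -> 1 -> 27
Step 4: curr=42, set curr.next=prev(24) | reversed so far: 42 -> 24 -> 1 -> 27
Step 5: curr=32, set curr.next=prev(42) | reversed so far: 32 -> 42 -> 24 -> 1 -> 27

32 -> 42 -> 24 -> 1 -> 27 -> None


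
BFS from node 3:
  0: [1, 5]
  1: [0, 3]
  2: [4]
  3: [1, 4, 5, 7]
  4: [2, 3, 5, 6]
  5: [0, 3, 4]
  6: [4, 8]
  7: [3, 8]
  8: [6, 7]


Visit 3, enqueue [1, 4, 5, 7]
Visit 1, enqueue [0]
Visit 4, enqueue [2, 6]
Visit 5, enqueue []
Visit 7, enqueue [8]
Visit 0, enqueue []
Visit 2, enqueue []
Visit 6, enqueue []
Visit 8, enqueue []

BFS order: [3, 1, 4, 5, 7, 0, 2, 6, 8]


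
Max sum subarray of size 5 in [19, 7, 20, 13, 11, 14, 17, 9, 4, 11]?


[0:5]: 70
[1:6]: 65
[2:7]: 75
[3:8]: 64
[4:9]: 55
[5:10]: 55

Max: 75 at [2:7]


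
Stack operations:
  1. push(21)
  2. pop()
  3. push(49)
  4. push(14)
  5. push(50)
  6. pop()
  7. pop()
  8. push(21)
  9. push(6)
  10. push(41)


push(21) -> [21]
pop()->21, []
push(49) -> [49]
push(14) -> [49, 14]
push(50) -> [49, 14, 50]
pop()->50, [49, 14]
pop()->14, [49]
push(21) -> [49, 21]
push(6) -> [49, 21, 6]
push(41) -> [49, 21, 6, 41]

Final stack: [49, 21, 6, 41]


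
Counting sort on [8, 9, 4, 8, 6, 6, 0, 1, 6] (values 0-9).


Input: [8, 9, 4, 8, 6, 6, 0, 1, 6]
Counts: [1, 1, 0, 0, 1, 0, 3, 0, 2, 1]

Sorted: [0, 1, 4, 6, 6, 6, 8, 8, 9]


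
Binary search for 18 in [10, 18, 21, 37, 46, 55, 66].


Step 1: lo=0, hi=6, mid=3, val=37
Step 2: lo=0, hi=2, mid=1, val=18

Found at index 1


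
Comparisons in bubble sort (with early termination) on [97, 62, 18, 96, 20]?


Algorithm: bubble sort (with early termination)
Input: [97, 62, 18, 96, 20]
Sorted: [18, 20, 62, 96, 97]

10


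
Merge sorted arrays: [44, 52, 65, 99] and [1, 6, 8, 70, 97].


Take 1 from B
Take 6 from B
Take 8 from B
Take 44 from A
Take 52 from A
Take 65 from A
Take 70 from B
Take 97 from B

Merged: [1, 6, 8, 44, 52, 65, 70, 97, 99]


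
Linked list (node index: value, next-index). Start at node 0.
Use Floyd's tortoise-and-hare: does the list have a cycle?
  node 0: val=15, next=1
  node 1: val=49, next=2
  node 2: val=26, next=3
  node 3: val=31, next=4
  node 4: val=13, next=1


Floyd's tortoise (slow, +1) and hare (fast, +2):
  init: slow=0, fast=0
  step 1: slow=1, fast=2
  step 2: slow=2, fast=4
  step 3: slow=3, fast=2
  step 4: slow=4, fast=4
  slow == fast at node 4: cycle detected

Cycle: yes


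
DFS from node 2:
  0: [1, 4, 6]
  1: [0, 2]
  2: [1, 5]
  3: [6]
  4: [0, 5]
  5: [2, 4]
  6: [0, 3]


Visit 2, push [5, 1]
Visit 1, push [0]
Visit 0, push [6, 4]
Visit 4, push [5]
Visit 5, push []
Visit 6, push [3]
Visit 3, push []

DFS order: [2, 1, 0, 4, 5, 6, 3]


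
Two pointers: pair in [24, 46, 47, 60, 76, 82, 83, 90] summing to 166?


lo=0(24)+hi=7(90)=114
lo=1(46)+hi=7(90)=136
lo=2(47)+hi=7(90)=137
lo=3(60)+hi=7(90)=150
lo=4(76)+hi=7(90)=166

Yes: 76+90=166


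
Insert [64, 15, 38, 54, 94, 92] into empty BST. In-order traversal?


Insert 64: root
Insert 15: L from 64
Insert 38: L from 64 -> R from 15
Insert 54: L from 64 -> R from 15 -> R from 38
Insert 94: R from 64
Insert 92: R from 64 -> L from 94

In-order: [15, 38, 54, 64, 92, 94]


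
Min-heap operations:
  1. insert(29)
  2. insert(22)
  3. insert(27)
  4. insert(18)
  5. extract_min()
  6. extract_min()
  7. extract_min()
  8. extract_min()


insert(29) -> [29]
insert(22) -> [22, 29]
insert(27) -> [22, 29, 27]
insert(18) -> [18, 22, 27, 29]
extract_min()->18, [22, 29, 27]
extract_min()->22, [27, 29]
extract_min()->27, [29]
extract_min()->29, []

Final heap: []


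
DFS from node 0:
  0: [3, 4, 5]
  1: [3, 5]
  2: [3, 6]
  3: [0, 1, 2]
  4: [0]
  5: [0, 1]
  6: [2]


Visit 0, push [5, 4, 3]
Visit 3, push [2, 1]
Visit 1, push [5]
Visit 5, push []
Visit 2, push [6]
Visit 6, push []
Visit 4, push []

DFS order: [0, 3, 1, 5, 2, 6, 4]


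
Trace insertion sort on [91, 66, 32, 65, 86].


Initial: [91, 66, 32, 65, 86]
Insert 66: [66, 91, 32, 65, 86]
Insert 32: [32, 66, 91, 65, 86]
Insert 65: [32, 65, 66, 91, 86]
Insert 86: [32, 65, 66, 86, 91]

Sorted: [32, 65, 66, 86, 91]


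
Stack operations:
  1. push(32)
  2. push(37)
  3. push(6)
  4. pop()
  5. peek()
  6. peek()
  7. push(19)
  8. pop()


push(32) -> [32]
push(37) -> [32, 37]
push(6) -> [32, 37, 6]
pop()->6, [32, 37]
peek()->37
peek()->37
push(19) -> [32, 37, 19]
pop()->19, [32, 37]

Final stack: [32, 37]


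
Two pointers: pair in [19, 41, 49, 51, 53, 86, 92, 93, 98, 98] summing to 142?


lo=0(19)+hi=9(98)=117
lo=1(41)+hi=9(98)=139
lo=2(49)+hi=9(98)=147
lo=2(49)+hi=8(98)=147
lo=2(49)+hi=7(93)=142

Yes: 49+93=142


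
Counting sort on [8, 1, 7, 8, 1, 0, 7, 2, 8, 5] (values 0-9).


Input: [8, 1, 7, 8, 1, 0, 7, 2, 8, 5]
Counts: [1, 2, 1, 0, 0, 1, 0, 2, 3, 0]

Sorted: [0, 1, 1, 2, 5, 7, 7, 8, 8, 8]


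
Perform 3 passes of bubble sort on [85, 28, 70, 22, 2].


Initial: [85, 28, 70, 22, 2]
Pass 1: [28, 70, 22, 2, 85] (4 swaps)
Pass 2: [28, 22, 2, 70, 85] (2 swaps)
Pass 3: [22, 2, 28, 70, 85] (2 swaps)

After 3 passes: [22, 2, 28, 70, 85]


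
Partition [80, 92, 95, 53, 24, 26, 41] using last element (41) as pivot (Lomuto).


Pivot: 41
  24 <= 41: swap -> [24, 92, 95, 53, 80, 26, 41]
  26 <= 41: swap -> [24, 26, 95, 53, 80, 92, 41]
Place pivot at 2: [24, 26, 41, 53, 80, 92, 95]

Partitioned: [24, 26, 41, 53, 80, 92, 95]


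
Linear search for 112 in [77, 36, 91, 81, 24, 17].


i=0: 77!=112
i=1: 36!=112
i=2: 91!=112
i=3: 81!=112
i=4: 24!=112
i=5: 17!=112

Not found, 6 comps


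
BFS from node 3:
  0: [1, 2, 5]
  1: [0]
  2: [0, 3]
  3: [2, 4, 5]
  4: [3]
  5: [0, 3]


Visit 3, enqueue [2, 4, 5]
Visit 2, enqueue [0]
Visit 4, enqueue []
Visit 5, enqueue []
Visit 0, enqueue [1]
Visit 1, enqueue []

BFS order: [3, 2, 4, 5, 0, 1]


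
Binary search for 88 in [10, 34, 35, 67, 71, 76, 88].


Step 1: lo=0, hi=6, mid=3, val=67
Step 2: lo=4, hi=6, mid=5, val=76
Step 3: lo=6, hi=6, mid=6, val=88

Found at index 6


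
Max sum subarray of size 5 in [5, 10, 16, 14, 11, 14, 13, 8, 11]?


[0:5]: 56
[1:6]: 65
[2:7]: 68
[3:8]: 60
[4:9]: 57

Max: 68 at [2:7]


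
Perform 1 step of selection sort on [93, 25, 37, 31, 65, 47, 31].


Initial: [93, 25, 37, 31, 65, 47, 31]
Step 1: min=25 at 1
  Swap: [25, 93, 37, 31, 65, 47, 31]

After 1 step: [25, 93, 37, 31, 65, 47, 31]


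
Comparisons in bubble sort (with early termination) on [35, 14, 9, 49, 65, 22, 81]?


Algorithm: bubble sort (with early termination)
Input: [35, 14, 9, 49, 65, 22, 81]
Sorted: [9, 14, 22, 35, 49, 65, 81]

18


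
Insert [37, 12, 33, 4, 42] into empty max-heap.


Insert 37: [37]
Insert 12: [37, 12]
Insert 33: [37, 12, 33]
Insert 4: [37, 12, 33, 4]
Insert 42: [42, 37, 33, 4, 12]

Final heap: [42, 37, 33, 4, 12]


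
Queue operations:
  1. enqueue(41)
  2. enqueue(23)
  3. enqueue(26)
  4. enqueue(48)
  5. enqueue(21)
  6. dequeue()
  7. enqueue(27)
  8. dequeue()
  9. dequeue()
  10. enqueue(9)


enqueue(41) -> [41]
enqueue(23) -> [41, 23]
enqueue(26) -> [41, 23, 26]
enqueue(48) -> [41, 23, 26, 48]
enqueue(21) -> [41, 23, 26, 48, 21]
dequeue()->41, [23, 26, 48, 21]
enqueue(27) -> [23, 26, 48, 21, 27]
dequeue()->23, [26, 48, 21, 27]
dequeue()->26, [48, 21, 27]
enqueue(9) -> [48, 21, 27, 9]

Final queue: [48, 21, 27, 9]


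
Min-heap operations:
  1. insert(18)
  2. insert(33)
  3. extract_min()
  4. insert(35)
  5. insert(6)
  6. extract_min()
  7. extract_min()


insert(18) -> [18]
insert(33) -> [18, 33]
extract_min()->18, [33]
insert(35) -> [33, 35]
insert(6) -> [6, 35, 33]
extract_min()->6, [33, 35]
extract_min()->33, [35]

Final heap: [35]


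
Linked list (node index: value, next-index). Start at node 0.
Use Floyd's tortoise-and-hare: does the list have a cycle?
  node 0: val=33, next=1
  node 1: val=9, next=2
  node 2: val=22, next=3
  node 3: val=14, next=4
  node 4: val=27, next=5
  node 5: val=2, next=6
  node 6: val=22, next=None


Floyd's tortoise (slow, +1) and hare (fast, +2):
  init: slow=0, fast=0
  step 1: slow=1, fast=2
  step 2: slow=2, fast=4
  step 3: slow=3, fast=6
  step 4: fast -> None, no cycle

Cycle: no


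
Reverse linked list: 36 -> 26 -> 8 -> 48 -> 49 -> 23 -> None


Step 1: curr=36, set curr.next=prev(None) | reversed so far: 36
Step 2: curr=26, set curr.next=prev(36) | reversed so far: 26 -> 36
Step 3: curr=8, set curr.next=prev(26) | reversed so far: 8 -> 26 -> 36
Step 4: curr=48, set curr.next=prev(8) | reversed so far: 48 -> 8 -> 26 -> 36
Step 5: curr=49, set curr.next=prev(48) | reversed so far: 49 -> 48 -> 8 -> 26 -> 36
Step 6: curr=23, set curr.next=prev(49) | reversed so far: 23 -> 49 -> 48 -> 8 -> 26 -> 36

23 -> 49 -> 48 -> 8 -> 26 -> 36 -> None


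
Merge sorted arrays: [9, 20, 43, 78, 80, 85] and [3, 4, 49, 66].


Take 3 from B
Take 4 from B
Take 9 from A
Take 20 from A
Take 43 from A
Take 49 from B
Take 66 from B

Merged: [3, 4, 9, 20, 43, 49, 66, 78, 80, 85]


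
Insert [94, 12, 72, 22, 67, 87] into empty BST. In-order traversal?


Insert 94: root
Insert 12: L from 94
Insert 72: L from 94 -> R from 12
Insert 22: L from 94 -> R from 12 -> L from 72
Insert 67: L from 94 -> R from 12 -> L from 72 -> R from 22
Insert 87: L from 94 -> R from 12 -> R from 72

In-order: [12, 22, 67, 72, 87, 94]


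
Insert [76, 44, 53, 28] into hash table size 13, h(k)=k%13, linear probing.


Insert 76: h=11 -> slot 11
Insert 44: h=5 -> slot 5
Insert 53: h=1 -> slot 1
Insert 28: h=2 -> slot 2

Table: [None, 53, 28, None, None, 44, None, None, None, None, None, 76, None]


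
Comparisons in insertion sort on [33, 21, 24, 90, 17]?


Algorithm: insertion sort
Input: [33, 21, 24, 90, 17]
Sorted: [17, 21, 24, 33, 90]

8


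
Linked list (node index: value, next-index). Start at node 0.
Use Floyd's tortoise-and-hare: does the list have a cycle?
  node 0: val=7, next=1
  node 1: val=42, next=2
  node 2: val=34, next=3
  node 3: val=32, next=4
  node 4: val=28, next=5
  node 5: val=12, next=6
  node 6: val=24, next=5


Floyd's tortoise (slow, +1) and hare (fast, +2):
  init: slow=0, fast=0
  step 1: slow=1, fast=2
  step 2: slow=2, fast=4
  step 3: slow=3, fast=6
  step 4: slow=4, fast=6
  step 5: slow=5, fast=6
  step 6: slow=6, fast=6
  slow == fast at node 6: cycle detected

Cycle: yes


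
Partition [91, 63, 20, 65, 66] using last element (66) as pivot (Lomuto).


Pivot: 66
  63 <= 66: swap -> [63, 91, 20, 65, 66]
  20 <= 66: swap -> [63, 20, 91, 65, 66]
  65 <= 66: swap -> [63, 20, 65, 91, 66]
Place pivot at 3: [63, 20, 65, 66, 91]

Partitioned: [63, 20, 65, 66, 91]


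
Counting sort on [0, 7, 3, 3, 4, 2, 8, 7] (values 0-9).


Input: [0, 7, 3, 3, 4, 2, 8, 7]
Counts: [1, 0, 1, 2, 1, 0, 0, 2, 1, 0]

Sorted: [0, 2, 3, 3, 4, 7, 7, 8]


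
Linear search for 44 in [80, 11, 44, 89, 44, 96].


i=0: 80!=44
i=1: 11!=44
i=2: 44==44 found!

Found at 2, 3 comps


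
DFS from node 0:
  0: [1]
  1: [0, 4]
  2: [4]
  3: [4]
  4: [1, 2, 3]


Visit 0, push [1]
Visit 1, push [4]
Visit 4, push [3, 2]
Visit 2, push []
Visit 3, push []

DFS order: [0, 1, 4, 2, 3]


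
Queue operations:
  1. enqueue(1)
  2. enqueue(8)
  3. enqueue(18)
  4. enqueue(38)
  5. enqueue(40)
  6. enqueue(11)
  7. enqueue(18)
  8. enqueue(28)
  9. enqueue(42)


enqueue(1) -> [1]
enqueue(8) -> [1, 8]
enqueue(18) -> [1, 8, 18]
enqueue(38) -> [1, 8, 18, 38]
enqueue(40) -> [1, 8, 18, 38, 40]
enqueue(11) -> [1, 8, 18, 38, 40, 11]
enqueue(18) -> [1, 8, 18, 38, 40, 11, 18]
enqueue(28) -> [1, 8, 18, 38, 40, 11, 18, 28]
enqueue(42) -> [1, 8, 18, 38, 40, 11, 18, 28, 42]

Final queue: [1, 8, 18, 38, 40, 11, 18, 28, 42]


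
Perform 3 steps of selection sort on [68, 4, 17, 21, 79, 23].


Initial: [68, 4, 17, 21, 79, 23]
Step 1: min=4 at 1
  Swap: [4, 68, 17, 21, 79, 23]
Step 2: min=17 at 2
  Swap: [4, 17, 68, 21, 79, 23]
Step 3: min=21 at 3
  Swap: [4, 17, 21, 68, 79, 23]

After 3 steps: [4, 17, 21, 68, 79, 23]


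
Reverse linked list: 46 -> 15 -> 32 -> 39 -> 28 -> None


Step 1: curr=46, set curr.next=prev(None) | reversed so far: 46
Step 2: curr=15, set curr.next=prev(46) | reversed so far: 15 -> 46
Step 3: curr=32, set curr.next=prev(15) | reversed so far: 32 -> 15 -> 46
Step 4: curr=39, set curr.next=prev(32) | reversed so far: 39 -> 32 -> 15 -> 46
Step 5: curr=28, set curr.next=prev(39) | reversed so far: 28 -> 39 -> 32 -> 15 -> 46

28 -> 39 -> 32 -> 15 -> 46 -> None


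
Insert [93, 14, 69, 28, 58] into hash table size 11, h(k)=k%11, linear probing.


Insert 93: h=5 -> slot 5
Insert 14: h=3 -> slot 3
Insert 69: h=3, 1 probes -> slot 4
Insert 28: h=6 -> slot 6
Insert 58: h=3, 4 probes -> slot 7

Table: [None, None, None, 14, 69, 93, 28, 58, None, None, None]


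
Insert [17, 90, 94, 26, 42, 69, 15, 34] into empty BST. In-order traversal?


Insert 17: root
Insert 90: R from 17
Insert 94: R from 17 -> R from 90
Insert 26: R from 17 -> L from 90
Insert 42: R from 17 -> L from 90 -> R from 26
Insert 69: R from 17 -> L from 90 -> R from 26 -> R from 42
Insert 15: L from 17
Insert 34: R from 17 -> L from 90 -> R from 26 -> L from 42

In-order: [15, 17, 26, 34, 42, 69, 90, 94]


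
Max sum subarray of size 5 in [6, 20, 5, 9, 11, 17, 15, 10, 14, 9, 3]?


[0:5]: 51
[1:6]: 62
[2:7]: 57
[3:8]: 62
[4:9]: 67
[5:10]: 65
[6:11]: 51

Max: 67 at [4:9]


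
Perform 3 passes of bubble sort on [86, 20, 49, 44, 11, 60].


Initial: [86, 20, 49, 44, 11, 60]
Pass 1: [20, 49, 44, 11, 60, 86] (5 swaps)
Pass 2: [20, 44, 11, 49, 60, 86] (2 swaps)
Pass 3: [20, 11, 44, 49, 60, 86] (1 swaps)

After 3 passes: [20, 11, 44, 49, 60, 86]


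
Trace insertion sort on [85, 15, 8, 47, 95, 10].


Initial: [85, 15, 8, 47, 95, 10]
Insert 15: [15, 85, 8, 47, 95, 10]
Insert 8: [8, 15, 85, 47, 95, 10]
Insert 47: [8, 15, 47, 85, 95, 10]
Insert 95: [8, 15, 47, 85, 95, 10]
Insert 10: [8, 10, 15, 47, 85, 95]

Sorted: [8, 10, 15, 47, 85, 95]


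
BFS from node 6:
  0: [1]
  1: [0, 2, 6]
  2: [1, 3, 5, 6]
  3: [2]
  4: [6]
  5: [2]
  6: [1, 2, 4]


Visit 6, enqueue [1, 2, 4]
Visit 1, enqueue [0]
Visit 2, enqueue [3, 5]
Visit 4, enqueue []
Visit 0, enqueue []
Visit 3, enqueue []
Visit 5, enqueue []

BFS order: [6, 1, 2, 4, 0, 3, 5]


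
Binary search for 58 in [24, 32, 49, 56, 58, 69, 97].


Step 1: lo=0, hi=6, mid=3, val=56
Step 2: lo=4, hi=6, mid=5, val=69
Step 3: lo=4, hi=4, mid=4, val=58

Found at index 4


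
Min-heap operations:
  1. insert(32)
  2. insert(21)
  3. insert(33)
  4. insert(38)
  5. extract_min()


insert(32) -> [32]
insert(21) -> [21, 32]
insert(33) -> [21, 32, 33]
insert(38) -> [21, 32, 33, 38]
extract_min()->21, [32, 38, 33]

Final heap: [32, 38, 33]


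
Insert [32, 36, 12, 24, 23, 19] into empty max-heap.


Insert 32: [32]
Insert 36: [36, 32]
Insert 12: [36, 32, 12]
Insert 24: [36, 32, 12, 24]
Insert 23: [36, 32, 12, 24, 23]
Insert 19: [36, 32, 19, 24, 23, 12]

Final heap: [36, 32, 19, 24, 23, 12]


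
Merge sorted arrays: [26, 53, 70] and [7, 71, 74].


Take 7 from B
Take 26 from A
Take 53 from A
Take 70 from A

Merged: [7, 26, 53, 70, 71, 74]


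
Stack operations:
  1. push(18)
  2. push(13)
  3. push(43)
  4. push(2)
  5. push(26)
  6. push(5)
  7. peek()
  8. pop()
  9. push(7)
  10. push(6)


push(18) -> [18]
push(13) -> [18, 13]
push(43) -> [18, 13, 43]
push(2) -> [18, 13, 43, 2]
push(26) -> [18, 13, 43, 2, 26]
push(5) -> [18, 13, 43, 2, 26, 5]
peek()->5
pop()->5, [18, 13, 43, 2, 26]
push(7) -> [18, 13, 43, 2, 26, 7]
push(6) -> [18, 13, 43, 2, 26, 7, 6]

Final stack: [18, 13, 43, 2, 26, 7, 6]


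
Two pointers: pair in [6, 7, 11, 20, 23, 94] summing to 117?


lo=0(6)+hi=5(94)=100
lo=1(7)+hi=5(94)=101
lo=2(11)+hi=5(94)=105
lo=3(20)+hi=5(94)=114
lo=4(23)+hi=5(94)=117

Yes: 23+94=117


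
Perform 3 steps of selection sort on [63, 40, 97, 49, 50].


Initial: [63, 40, 97, 49, 50]
Step 1: min=40 at 1
  Swap: [40, 63, 97, 49, 50]
Step 2: min=49 at 3
  Swap: [40, 49, 97, 63, 50]
Step 3: min=50 at 4
  Swap: [40, 49, 50, 63, 97]

After 3 steps: [40, 49, 50, 63, 97]


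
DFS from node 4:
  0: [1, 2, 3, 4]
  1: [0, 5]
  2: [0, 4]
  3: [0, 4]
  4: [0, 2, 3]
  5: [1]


Visit 4, push [3, 2, 0]
Visit 0, push [3, 2, 1]
Visit 1, push [5]
Visit 5, push []
Visit 2, push []
Visit 3, push []

DFS order: [4, 0, 1, 5, 2, 3]


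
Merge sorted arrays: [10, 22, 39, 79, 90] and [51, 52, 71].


Take 10 from A
Take 22 from A
Take 39 from A
Take 51 from B
Take 52 from B
Take 71 from B

Merged: [10, 22, 39, 51, 52, 71, 79, 90]


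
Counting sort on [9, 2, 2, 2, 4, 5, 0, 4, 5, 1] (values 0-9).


Input: [9, 2, 2, 2, 4, 5, 0, 4, 5, 1]
Counts: [1, 1, 3, 0, 2, 2, 0, 0, 0, 1]

Sorted: [0, 1, 2, 2, 2, 4, 4, 5, 5, 9]


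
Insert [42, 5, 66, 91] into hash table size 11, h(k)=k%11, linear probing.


Insert 42: h=9 -> slot 9
Insert 5: h=5 -> slot 5
Insert 66: h=0 -> slot 0
Insert 91: h=3 -> slot 3

Table: [66, None, None, 91, None, 5, None, None, None, 42, None]


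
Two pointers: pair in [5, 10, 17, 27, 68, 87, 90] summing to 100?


lo=0(5)+hi=6(90)=95
lo=1(10)+hi=6(90)=100

Yes: 10+90=100


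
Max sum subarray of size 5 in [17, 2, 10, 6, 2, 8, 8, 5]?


[0:5]: 37
[1:6]: 28
[2:7]: 34
[3:8]: 29

Max: 37 at [0:5]


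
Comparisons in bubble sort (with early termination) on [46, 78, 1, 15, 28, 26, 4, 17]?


Algorithm: bubble sort (with early termination)
Input: [46, 78, 1, 15, 28, 26, 4, 17]
Sorted: [1, 4, 15, 17, 26, 28, 46, 78]

27


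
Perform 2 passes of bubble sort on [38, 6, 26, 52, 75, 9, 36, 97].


Initial: [38, 6, 26, 52, 75, 9, 36, 97]
Pass 1: [6, 26, 38, 52, 9, 36, 75, 97] (4 swaps)
Pass 2: [6, 26, 38, 9, 36, 52, 75, 97] (2 swaps)

After 2 passes: [6, 26, 38, 9, 36, 52, 75, 97]


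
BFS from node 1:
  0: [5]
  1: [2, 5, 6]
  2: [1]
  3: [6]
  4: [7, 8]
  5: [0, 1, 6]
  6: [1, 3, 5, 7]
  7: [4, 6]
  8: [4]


Visit 1, enqueue [2, 5, 6]
Visit 2, enqueue []
Visit 5, enqueue [0]
Visit 6, enqueue [3, 7]
Visit 0, enqueue []
Visit 3, enqueue []
Visit 7, enqueue [4]
Visit 4, enqueue [8]
Visit 8, enqueue []

BFS order: [1, 2, 5, 6, 0, 3, 7, 4, 8]


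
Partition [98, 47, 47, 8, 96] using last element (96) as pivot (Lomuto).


Pivot: 96
  47 <= 96: swap -> [47, 98, 47, 8, 96]
  47 <= 96: swap -> [47, 47, 98, 8, 96]
  8 <= 96: swap -> [47, 47, 8, 98, 96]
Place pivot at 3: [47, 47, 8, 96, 98]

Partitioned: [47, 47, 8, 96, 98]


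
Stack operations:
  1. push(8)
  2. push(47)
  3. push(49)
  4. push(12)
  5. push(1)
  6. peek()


push(8) -> [8]
push(47) -> [8, 47]
push(49) -> [8, 47, 49]
push(12) -> [8, 47, 49, 12]
push(1) -> [8, 47, 49, 12, 1]
peek()->1

Final stack: [8, 47, 49, 12, 1]


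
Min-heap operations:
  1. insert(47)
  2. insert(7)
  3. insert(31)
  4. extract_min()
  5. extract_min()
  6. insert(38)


insert(47) -> [47]
insert(7) -> [7, 47]
insert(31) -> [7, 47, 31]
extract_min()->7, [31, 47]
extract_min()->31, [47]
insert(38) -> [38, 47]

Final heap: [38, 47]


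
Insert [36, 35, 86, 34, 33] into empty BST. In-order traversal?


Insert 36: root
Insert 35: L from 36
Insert 86: R from 36
Insert 34: L from 36 -> L from 35
Insert 33: L from 36 -> L from 35 -> L from 34

In-order: [33, 34, 35, 36, 86]


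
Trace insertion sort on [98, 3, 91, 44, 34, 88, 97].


Initial: [98, 3, 91, 44, 34, 88, 97]
Insert 3: [3, 98, 91, 44, 34, 88, 97]
Insert 91: [3, 91, 98, 44, 34, 88, 97]
Insert 44: [3, 44, 91, 98, 34, 88, 97]
Insert 34: [3, 34, 44, 91, 98, 88, 97]
Insert 88: [3, 34, 44, 88, 91, 98, 97]
Insert 97: [3, 34, 44, 88, 91, 97, 98]

Sorted: [3, 34, 44, 88, 91, 97, 98]


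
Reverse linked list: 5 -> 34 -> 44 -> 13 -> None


Step 1: curr=5, set curr.next=prev(None) | reversed so far: 5
Step 2: curr=34, set curr.next=prev(5) | reversed so far: 34 -> 5
Step 3: curr=44, set curr.next=prev(34) | reversed so far: 44 -> 34 -> 5
Step 4: curr=13, set curr.next=prev(44) | reversed so far: 13 -> 44 -> 34 -> 5

13 -> 44 -> 34 -> 5 -> None


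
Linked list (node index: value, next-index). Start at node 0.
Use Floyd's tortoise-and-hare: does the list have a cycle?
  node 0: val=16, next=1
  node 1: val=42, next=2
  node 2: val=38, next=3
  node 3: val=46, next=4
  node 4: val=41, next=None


Floyd's tortoise (slow, +1) and hare (fast, +2):
  init: slow=0, fast=0
  step 1: slow=1, fast=2
  step 2: slow=2, fast=4
  step 3: fast -> None, no cycle

Cycle: no


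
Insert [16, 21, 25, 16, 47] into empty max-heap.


Insert 16: [16]
Insert 21: [21, 16]
Insert 25: [25, 16, 21]
Insert 16: [25, 16, 21, 16]
Insert 47: [47, 25, 21, 16, 16]

Final heap: [47, 25, 21, 16, 16]


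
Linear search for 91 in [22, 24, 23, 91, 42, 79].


i=0: 22!=91
i=1: 24!=91
i=2: 23!=91
i=3: 91==91 found!

Found at 3, 4 comps


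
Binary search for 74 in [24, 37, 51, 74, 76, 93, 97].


Step 1: lo=0, hi=6, mid=3, val=74

Found at index 3


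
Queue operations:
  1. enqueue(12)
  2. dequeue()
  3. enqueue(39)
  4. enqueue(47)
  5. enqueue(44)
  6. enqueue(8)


enqueue(12) -> [12]
dequeue()->12, []
enqueue(39) -> [39]
enqueue(47) -> [39, 47]
enqueue(44) -> [39, 47, 44]
enqueue(8) -> [39, 47, 44, 8]

Final queue: [39, 47, 44, 8]


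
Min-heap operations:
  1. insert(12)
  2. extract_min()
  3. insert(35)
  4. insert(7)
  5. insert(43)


insert(12) -> [12]
extract_min()->12, []
insert(35) -> [35]
insert(7) -> [7, 35]
insert(43) -> [7, 35, 43]

Final heap: [7, 35, 43]


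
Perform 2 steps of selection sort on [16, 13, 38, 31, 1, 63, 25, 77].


Initial: [16, 13, 38, 31, 1, 63, 25, 77]
Step 1: min=1 at 4
  Swap: [1, 13, 38, 31, 16, 63, 25, 77]
Step 2: min=13 at 1
  Swap: [1, 13, 38, 31, 16, 63, 25, 77]

After 2 steps: [1, 13, 38, 31, 16, 63, 25, 77]


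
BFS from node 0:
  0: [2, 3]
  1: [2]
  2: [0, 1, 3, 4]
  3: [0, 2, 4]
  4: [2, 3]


Visit 0, enqueue [2, 3]
Visit 2, enqueue [1, 4]
Visit 3, enqueue []
Visit 1, enqueue []
Visit 4, enqueue []

BFS order: [0, 2, 3, 1, 4]


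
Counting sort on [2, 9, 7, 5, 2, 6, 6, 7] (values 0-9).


Input: [2, 9, 7, 5, 2, 6, 6, 7]
Counts: [0, 0, 2, 0, 0, 1, 2, 2, 0, 1]

Sorted: [2, 2, 5, 6, 6, 7, 7, 9]


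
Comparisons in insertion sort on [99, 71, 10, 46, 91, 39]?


Algorithm: insertion sort
Input: [99, 71, 10, 46, 91, 39]
Sorted: [10, 39, 46, 71, 91, 99]

13


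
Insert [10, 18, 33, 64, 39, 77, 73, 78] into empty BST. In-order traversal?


Insert 10: root
Insert 18: R from 10
Insert 33: R from 10 -> R from 18
Insert 64: R from 10 -> R from 18 -> R from 33
Insert 39: R from 10 -> R from 18 -> R from 33 -> L from 64
Insert 77: R from 10 -> R from 18 -> R from 33 -> R from 64
Insert 73: R from 10 -> R from 18 -> R from 33 -> R from 64 -> L from 77
Insert 78: R from 10 -> R from 18 -> R from 33 -> R from 64 -> R from 77

In-order: [10, 18, 33, 39, 64, 73, 77, 78]


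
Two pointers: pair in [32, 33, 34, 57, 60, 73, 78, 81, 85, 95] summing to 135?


lo=0(32)+hi=9(95)=127
lo=1(33)+hi=9(95)=128
lo=2(34)+hi=9(95)=129
lo=3(57)+hi=9(95)=152
lo=3(57)+hi=8(85)=142
lo=3(57)+hi=7(81)=138
lo=3(57)+hi=6(78)=135

Yes: 57+78=135


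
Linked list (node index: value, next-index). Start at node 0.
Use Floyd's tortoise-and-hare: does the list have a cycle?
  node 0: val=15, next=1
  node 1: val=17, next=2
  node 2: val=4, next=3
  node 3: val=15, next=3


Floyd's tortoise (slow, +1) and hare (fast, +2):
  init: slow=0, fast=0
  step 1: slow=1, fast=2
  step 2: slow=2, fast=3
  step 3: slow=3, fast=3
  slow == fast at node 3: cycle detected

Cycle: yes


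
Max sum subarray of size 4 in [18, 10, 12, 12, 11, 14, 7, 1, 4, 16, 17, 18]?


[0:4]: 52
[1:5]: 45
[2:6]: 49
[3:7]: 44
[4:8]: 33
[5:9]: 26
[6:10]: 28
[7:11]: 38
[8:12]: 55

Max: 55 at [8:12]


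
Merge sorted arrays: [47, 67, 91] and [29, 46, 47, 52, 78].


Take 29 from B
Take 46 from B
Take 47 from A
Take 47 from B
Take 52 from B
Take 67 from A
Take 78 from B

Merged: [29, 46, 47, 47, 52, 67, 78, 91]


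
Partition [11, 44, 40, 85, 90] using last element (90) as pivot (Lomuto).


Pivot: 90
  11 <= 90: advance i (no swap)
  44 <= 90: advance i (no swap)
  40 <= 90: advance i (no swap)
  85 <= 90: advance i (no swap)
Place pivot at 4: [11, 44, 40, 85, 90]

Partitioned: [11, 44, 40, 85, 90]


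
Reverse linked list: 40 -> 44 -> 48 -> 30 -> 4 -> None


Step 1: curr=40, set curr.next=prev(None) | reversed so far: 40
Step 2: curr=44, set curr.next=prev(40) | reversed so far: 44 -> 40
Step 3: curr=48, set curr.next=prev(44) | reversed so far: 48 -> 44 -> 40
Step 4: curr=30, set curr.next=prev(48) | reversed so far: 30 -> 48 -> 44 -> 40
Step 5: curr=4, set curr.next=prev(30) | reversed so far: 4 -> 30 -> 48 -> 44 -> 40

4 -> 30 -> 48 -> 44 -> 40 -> None


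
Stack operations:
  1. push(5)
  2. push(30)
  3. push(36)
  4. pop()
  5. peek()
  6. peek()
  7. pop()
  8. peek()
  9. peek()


push(5) -> [5]
push(30) -> [5, 30]
push(36) -> [5, 30, 36]
pop()->36, [5, 30]
peek()->30
peek()->30
pop()->30, [5]
peek()->5
peek()->5

Final stack: [5]


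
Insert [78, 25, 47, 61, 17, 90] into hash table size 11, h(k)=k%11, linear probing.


Insert 78: h=1 -> slot 1
Insert 25: h=3 -> slot 3
Insert 47: h=3, 1 probes -> slot 4
Insert 61: h=6 -> slot 6
Insert 17: h=6, 1 probes -> slot 7
Insert 90: h=2 -> slot 2

Table: [None, 78, 90, 25, 47, None, 61, 17, None, None, None]


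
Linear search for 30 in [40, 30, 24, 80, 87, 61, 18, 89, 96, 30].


i=0: 40!=30
i=1: 30==30 found!

Found at 1, 2 comps


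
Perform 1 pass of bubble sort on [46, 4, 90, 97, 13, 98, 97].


Initial: [46, 4, 90, 97, 13, 98, 97]
Pass 1: [4, 46, 90, 13, 97, 97, 98] (3 swaps)

After 1 pass: [4, 46, 90, 13, 97, 97, 98]


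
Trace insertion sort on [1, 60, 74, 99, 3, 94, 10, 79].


Initial: [1, 60, 74, 99, 3, 94, 10, 79]
Insert 60: [1, 60, 74, 99, 3, 94, 10, 79]
Insert 74: [1, 60, 74, 99, 3, 94, 10, 79]
Insert 99: [1, 60, 74, 99, 3, 94, 10, 79]
Insert 3: [1, 3, 60, 74, 99, 94, 10, 79]
Insert 94: [1, 3, 60, 74, 94, 99, 10, 79]
Insert 10: [1, 3, 10, 60, 74, 94, 99, 79]
Insert 79: [1, 3, 10, 60, 74, 79, 94, 99]

Sorted: [1, 3, 10, 60, 74, 79, 94, 99]


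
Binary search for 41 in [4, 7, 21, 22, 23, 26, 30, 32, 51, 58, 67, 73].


Step 1: lo=0, hi=11, mid=5, val=26
Step 2: lo=6, hi=11, mid=8, val=51
Step 3: lo=6, hi=7, mid=6, val=30
Step 4: lo=7, hi=7, mid=7, val=32

Not found


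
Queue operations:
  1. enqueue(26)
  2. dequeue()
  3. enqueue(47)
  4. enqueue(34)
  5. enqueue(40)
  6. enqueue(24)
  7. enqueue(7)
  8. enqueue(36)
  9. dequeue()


enqueue(26) -> [26]
dequeue()->26, []
enqueue(47) -> [47]
enqueue(34) -> [47, 34]
enqueue(40) -> [47, 34, 40]
enqueue(24) -> [47, 34, 40, 24]
enqueue(7) -> [47, 34, 40, 24, 7]
enqueue(36) -> [47, 34, 40, 24, 7, 36]
dequeue()->47, [34, 40, 24, 7, 36]

Final queue: [34, 40, 24, 7, 36]


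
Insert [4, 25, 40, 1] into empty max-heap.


Insert 4: [4]
Insert 25: [25, 4]
Insert 40: [40, 4, 25]
Insert 1: [40, 4, 25, 1]

Final heap: [40, 4, 25, 1]


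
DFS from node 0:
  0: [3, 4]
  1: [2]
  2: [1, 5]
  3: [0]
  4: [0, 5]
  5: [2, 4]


Visit 0, push [4, 3]
Visit 3, push []
Visit 4, push [5]
Visit 5, push [2]
Visit 2, push [1]
Visit 1, push []

DFS order: [0, 3, 4, 5, 2, 1]


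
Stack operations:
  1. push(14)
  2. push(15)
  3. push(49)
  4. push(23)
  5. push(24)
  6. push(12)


push(14) -> [14]
push(15) -> [14, 15]
push(49) -> [14, 15, 49]
push(23) -> [14, 15, 49, 23]
push(24) -> [14, 15, 49, 23, 24]
push(12) -> [14, 15, 49, 23, 24, 12]

Final stack: [14, 15, 49, 23, 24, 12]


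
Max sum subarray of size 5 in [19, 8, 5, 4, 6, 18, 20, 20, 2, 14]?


[0:5]: 42
[1:6]: 41
[2:7]: 53
[3:8]: 68
[4:9]: 66
[5:10]: 74

Max: 74 at [5:10]


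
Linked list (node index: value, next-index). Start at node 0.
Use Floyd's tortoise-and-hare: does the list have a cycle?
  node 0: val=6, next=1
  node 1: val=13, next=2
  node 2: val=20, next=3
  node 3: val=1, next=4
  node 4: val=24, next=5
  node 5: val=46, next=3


Floyd's tortoise (slow, +1) and hare (fast, +2):
  init: slow=0, fast=0
  step 1: slow=1, fast=2
  step 2: slow=2, fast=4
  step 3: slow=3, fast=3
  slow == fast at node 3: cycle detected

Cycle: yes


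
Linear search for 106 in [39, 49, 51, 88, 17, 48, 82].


i=0: 39!=106
i=1: 49!=106
i=2: 51!=106
i=3: 88!=106
i=4: 17!=106
i=5: 48!=106
i=6: 82!=106

Not found, 7 comps


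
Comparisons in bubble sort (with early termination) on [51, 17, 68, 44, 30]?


Algorithm: bubble sort (with early termination)
Input: [51, 17, 68, 44, 30]
Sorted: [17, 30, 44, 51, 68]

10


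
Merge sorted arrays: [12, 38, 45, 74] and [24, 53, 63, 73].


Take 12 from A
Take 24 from B
Take 38 from A
Take 45 from A
Take 53 from B
Take 63 from B
Take 73 from B

Merged: [12, 24, 38, 45, 53, 63, 73, 74]


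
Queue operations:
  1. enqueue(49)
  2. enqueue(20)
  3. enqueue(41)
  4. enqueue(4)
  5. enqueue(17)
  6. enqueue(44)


enqueue(49) -> [49]
enqueue(20) -> [49, 20]
enqueue(41) -> [49, 20, 41]
enqueue(4) -> [49, 20, 41, 4]
enqueue(17) -> [49, 20, 41, 4, 17]
enqueue(44) -> [49, 20, 41, 4, 17, 44]

Final queue: [49, 20, 41, 4, 17, 44]


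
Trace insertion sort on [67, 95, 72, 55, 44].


Initial: [67, 95, 72, 55, 44]
Insert 95: [67, 95, 72, 55, 44]
Insert 72: [67, 72, 95, 55, 44]
Insert 55: [55, 67, 72, 95, 44]
Insert 44: [44, 55, 67, 72, 95]

Sorted: [44, 55, 67, 72, 95]


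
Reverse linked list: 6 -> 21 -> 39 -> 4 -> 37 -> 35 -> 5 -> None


Step 1: curr=6, set curr.next=prev(None) | reversed so far: 6
Step 2: curr=21, set curr.next=prev(6) | reversed so far: 21 -> 6
Step 3: curr=39, set curr.next=prev(21) | reversed so far: 39 -> 21 -> 6
Step 4: curr=4, set curr.next=prev(39) | reversed so far: 4 -> 39 -> 21 -> 6
Step 5: curr=37, set curr.next=prev(4) | reversed so far: 37 -> 4 -> 39 -> 21 -> 6
Step 6: curr=35, set curr.next=prev(37) | reversed so far: 35 -> 37 -> 4 -> 39 -> 21 -> 6
Step 7: curr=5, set curr.next=prev(35) | reversed so far: 5 -> 35 -> 37 -> 4 -> 39 -> 21 -> 6

5 -> 35 -> 37 -> 4 -> 39 -> 21 -> 6 -> None


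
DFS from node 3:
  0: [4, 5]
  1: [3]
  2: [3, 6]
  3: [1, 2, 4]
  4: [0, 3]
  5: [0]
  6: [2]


Visit 3, push [4, 2, 1]
Visit 1, push []
Visit 2, push [6]
Visit 6, push []
Visit 4, push [0]
Visit 0, push [5]
Visit 5, push []

DFS order: [3, 1, 2, 6, 4, 0, 5]


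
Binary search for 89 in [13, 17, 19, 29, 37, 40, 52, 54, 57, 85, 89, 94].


Step 1: lo=0, hi=11, mid=5, val=40
Step 2: lo=6, hi=11, mid=8, val=57
Step 3: lo=9, hi=11, mid=10, val=89

Found at index 10


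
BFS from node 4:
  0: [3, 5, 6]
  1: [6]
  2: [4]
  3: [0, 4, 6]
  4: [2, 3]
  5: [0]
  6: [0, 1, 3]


Visit 4, enqueue [2, 3]
Visit 2, enqueue []
Visit 3, enqueue [0, 6]
Visit 0, enqueue [5]
Visit 6, enqueue [1]
Visit 5, enqueue []
Visit 1, enqueue []

BFS order: [4, 2, 3, 0, 6, 5, 1]


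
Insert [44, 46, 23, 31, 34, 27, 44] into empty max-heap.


Insert 44: [44]
Insert 46: [46, 44]
Insert 23: [46, 44, 23]
Insert 31: [46, 44, 23, 31]
Insert 34: [46, 44, 23, 31, 34]
Insert 27: [46, 44, 27, 31, 34, 23]
Insert 44: [46, 44, 44, 31, 34, 23, 27]

Final heap: [46, 44, 44, 31, 34, 23, 27]


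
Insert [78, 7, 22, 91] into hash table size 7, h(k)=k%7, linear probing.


Insert 78: h=1 -> slot 1
Insert 7: h=0 -> slot 0
Insert 22: h=1, 1 probes -> slot 2
Insert 91: h=0, 3 probes -> slot 3

Table: [7, 78, 22, 91, None, None, None]


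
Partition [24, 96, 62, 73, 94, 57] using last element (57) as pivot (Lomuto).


Pivot: 57
  24 <= 57: advance i (no swap)
Place pivot at 1: [24, 57, 62, 73, 94, 96]

Partitioned: [24, 57, 62, 73, 94, 96]


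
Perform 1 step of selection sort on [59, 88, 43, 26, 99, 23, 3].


Initial: [59, 88, 43, 26, 99, 23, 3]
Step 1: min=3 at 6
  Swap: [3, 88, 43, 26, 99, 23, 59]

After 1 step: [3, 88, 43, 26, 99, 23, 59]


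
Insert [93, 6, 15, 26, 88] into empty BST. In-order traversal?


Insert 93: root
Insert 6: L from 93
Insert 15: L from 93 -> R from 6
Insert 26: L from 93 -> R from 6 -> R from 15
Insert 88: L from 93 -> R from 6 -> R from 15 -> R from 26

In-order: [6, 15, 26, 88, 93]


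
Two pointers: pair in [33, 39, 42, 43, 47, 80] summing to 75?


lo=0(33)+hi=5(80)=113
lo=0(33)+hi=4(47)=80
lo=0(33)+hi=3(43)=76
lo=0(33)+hi=2(42)=75

Yes: 33+42=75


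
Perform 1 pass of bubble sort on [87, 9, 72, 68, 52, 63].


Initial: [87, 9, 72, 68, 52, 63]
Pass 1: [9, 72, 68, 52, 63, 87] (5 swaps)

After 1 pass: [9, 72, 68, 52, 63, 87]


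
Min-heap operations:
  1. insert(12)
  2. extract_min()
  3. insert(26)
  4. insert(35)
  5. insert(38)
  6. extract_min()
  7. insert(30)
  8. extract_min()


insert(12) -> [12]
extract_min()->12, []
insert(26) -> [26]
insert(35) -> [26, 35]
insert(38) -> [26, 35, 38]
extract_min()->26, [35, 38]
insert(30) -> [30, 38, 35]
extract_min()->30, [35, 38]

Final heap: [35, 38]


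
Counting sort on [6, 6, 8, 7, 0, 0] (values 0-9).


Input: [6, 6, 8, 7, 0, 0]
Counts: [2, 0, 0, 0, 0, 0, 2, 1, 1, 0]

Sorted: [0, 0, 6, 6, 7, 8]


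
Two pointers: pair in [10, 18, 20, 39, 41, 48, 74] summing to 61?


lo=0(10)+hi=6(74)=84
lo=0(10)+hi=5(48)=58
lo=1(18)+hi=5(48)=66
lo=1(18)+hi=4(41)=59
lo=2(20)+hi=4(41)=61

Yes: 20+41=61


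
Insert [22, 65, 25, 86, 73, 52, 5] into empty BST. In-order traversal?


Insert 22: root
Insert 65: R from 22
Insert 25: R from 22 -> L from 65
Insert 86: R from 22 -> R from 65
Insert 73: R from 22 -> R from 65 -> L from 86
Insert 52: R from 22 -> L from 65 -> R from 25
Insert 5: L from 22

In-order: [5, 22, 25, 52, 65, 73, 86]


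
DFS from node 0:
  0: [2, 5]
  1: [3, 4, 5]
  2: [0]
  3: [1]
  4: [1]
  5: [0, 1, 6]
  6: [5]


Visit 0, push [5, 2]
Visit 2, push []
Visit 5, push [6, 1]
Visit 1, push [4, 3]
Visit 3, push []
Visit 4, push []
Visit 6, push []

DFS order: [0, 2, 5, 1, 3, 4, 6]


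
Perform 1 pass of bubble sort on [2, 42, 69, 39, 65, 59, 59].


Initial: [2, 42, 69, 39, 65, 59, 59]
Pass 1: [2, 42, 39, 65, 59, 59, 69] (4 swaps)

After 1 pass: [2, 42, 39, 65, 59, 59, 69]


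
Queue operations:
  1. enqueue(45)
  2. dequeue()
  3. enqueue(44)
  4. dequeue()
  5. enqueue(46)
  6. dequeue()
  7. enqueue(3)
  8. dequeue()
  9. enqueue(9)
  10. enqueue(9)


enqueue(45) -> [45]
dequeue()->45, []
enqueue(44) -> [44]
dequeue()->44, []
enqueue(46) -> [46]
dequeue()->46, []
enqueue(3) -> [3]
dequeue()->3, []
enqueue(9) -> [9]
enqueue(9) -> [9, 9]

Final queue: [9, 9]


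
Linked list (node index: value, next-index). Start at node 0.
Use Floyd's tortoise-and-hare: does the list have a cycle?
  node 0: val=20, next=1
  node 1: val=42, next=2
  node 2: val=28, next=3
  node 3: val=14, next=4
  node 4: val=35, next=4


Floyd's tortoise (slow, +1) and hare (fast, +2):
  init: slow=0, fast=0
  step 1: slow=1, fast=2
  step 2: slow=2, fast=4
  step 3: slow=3, fast=4
  step 4: slow=4, fast=4
  slow == fast at node 4: cycle detected

Cycle: yes


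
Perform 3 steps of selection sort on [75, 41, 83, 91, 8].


Initial: [75, 41, 83, 91, 8]
Step 1: min=8 at 4
  Swap: [8, 41, 83, 91, 75]
Step 2: min=41 at 1
  Swap: [8, 41, 83, 91, 75]
Step 3: min=75 at 4
  Swap: [8, 41, 75, 91, 83]

After 3 steps: [8, 41, 75, 91, 83]


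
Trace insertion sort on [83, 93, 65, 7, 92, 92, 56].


Initial: [83, 93, 65, 7, 92, 92, 56]
Insert 93: [83, 93, 65, 7, 92, 92, 56]
Insert 65: [65, 83, 93, 7, 92, 92, 56]
Insert 7: [7, 65, 83, 93, 92, 92, 56]
Insert 92: [7, 65, 83, 92, 93, 92, 56]
Insert 92: [7, 65, 83, 92, 92, 93, 56]
Insert 56: [7, 56, 65, 83, 92, 92, 93]

Sorted: [7, 56, 65, 83, 92, 92, 93]
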